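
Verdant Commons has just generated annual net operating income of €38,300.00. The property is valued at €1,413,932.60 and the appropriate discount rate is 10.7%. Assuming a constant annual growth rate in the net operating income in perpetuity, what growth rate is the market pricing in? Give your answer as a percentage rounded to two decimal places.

7.78%

P = D₀(1+g)/(r−g) ⇒ P(r−g) = D₀(1+g) ⇒ g(P+D₀) = P·r − D₀
g = (P·r − D₀)/(P + D₀) = (€1,413,932.60×0.107 − €38,300.00) / (€1,413,932.60 + €38,300.00) = 0.077805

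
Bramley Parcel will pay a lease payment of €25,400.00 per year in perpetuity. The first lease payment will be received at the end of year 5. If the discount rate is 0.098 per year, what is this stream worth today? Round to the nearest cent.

Value at end of year 4: C / r = €25,400.00 / 0.098 = €259,183.6735
Discount to today: PV = €259,183.6735 / (1 + 0.098)^4 = €259,183.6735 / 1.453481 = €178,319.27

€178319.27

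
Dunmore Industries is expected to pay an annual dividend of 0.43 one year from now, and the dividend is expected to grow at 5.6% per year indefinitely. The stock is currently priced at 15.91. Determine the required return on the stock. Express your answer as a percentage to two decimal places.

8.30%

P = D₁/(r − g) ⇒ r = D₁/P + g = 0.4300/15.91 + 0.056 = 0.027027 + 0.056 = 0.083027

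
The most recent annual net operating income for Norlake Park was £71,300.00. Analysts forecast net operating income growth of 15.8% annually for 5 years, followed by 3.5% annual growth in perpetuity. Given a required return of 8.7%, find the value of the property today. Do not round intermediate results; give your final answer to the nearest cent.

D_1 = 82565.40000
D_2 = 95610.73320
D_3 = 110717.22905
D_4 = 128210.55123
D_5 = 148467.81833
Terminal value at year 5: TV = D_5×(1+g_2)/(r−g_2) = 153664.19197/0.052 = 2955080.61484
P_0 = D_1/(1+r)^1 + D_2/(1+r)^2 + D_3/(1+r)^3 + D_4/(1+r)^4 + D_5/(1+r)^5 + TV/(1+r)^5
    = 75957.12971 + 80918.45097 + 86203.83278 + 91834.44191 + 97832.82772 + 1947249.55174 = 2379996.23483

£2379996.23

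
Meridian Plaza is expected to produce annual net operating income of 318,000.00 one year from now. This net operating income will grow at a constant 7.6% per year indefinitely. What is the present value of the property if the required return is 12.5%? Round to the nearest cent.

6489795.92

Growing perpetuity: P = D₁ / (r − g) = 318,000.0000 / (0.125 − 0.076) = 6,489,795.92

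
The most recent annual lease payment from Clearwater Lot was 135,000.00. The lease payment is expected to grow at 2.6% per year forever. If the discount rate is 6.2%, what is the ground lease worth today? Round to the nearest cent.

3847500.00

D₁ = D₀ × (1 + g) = 135,000.00 × 1.026 = 138,510.0000
Growing perpetuity: P = D₁ / (r − g) = 138,510.0000 / (0.062 − 0.026) = 3,847,500.00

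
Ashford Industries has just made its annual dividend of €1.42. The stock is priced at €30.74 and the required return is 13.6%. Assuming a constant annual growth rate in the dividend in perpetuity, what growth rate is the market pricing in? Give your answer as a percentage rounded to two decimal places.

8.58%

P = D₀(1+g)/(r−g) ⇒ P(r−g) = D₀(1+g) ⇒ g(P+D₀) = P·r − D₀
g = (P·r − D₀)/(P + D₀) = (€30.74×0.136 − €1.42) / (€30.74 + €1.42) = 0.085841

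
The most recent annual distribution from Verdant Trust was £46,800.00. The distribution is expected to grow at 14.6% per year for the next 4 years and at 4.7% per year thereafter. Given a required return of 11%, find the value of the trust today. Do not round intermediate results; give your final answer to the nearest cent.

D_1 = 53632.80000
D_2 = 61463.18880
D_3 = 70436.81436
D_4 = 80720.58926
Terminal value at year 4: TV = D_4×(1+g_2)/(r−g_2) = 84514.45696/0.063 = 1341499.31678
P_0 = D_1/(1+r)^1 + D_2/(1+r)^2 + D_3/(1+r)^3 + D_4/(1+r)^4 + TV/(1+r)^4
    = 48317.83784 + 49884.90285 + 51502.79159 + 53173.15240 + 883687.15176 = 1086565.83643

£1086565.84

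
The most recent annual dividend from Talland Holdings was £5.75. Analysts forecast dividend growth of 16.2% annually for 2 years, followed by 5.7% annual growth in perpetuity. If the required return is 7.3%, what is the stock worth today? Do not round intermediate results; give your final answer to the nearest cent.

£458.46

D_1 = 6.68150
D_2 = 7.76390
Terminal value at year 2: TV = D_2×(1+g_2)/(r−g_2) = 8.20645/0.016 = 512.90284
P_0 = D_1/(1+r)^1 + D_2/(1+r)^2 + TV/(1+r)^2
    = 6.22693 + 6.74343 + 445.48764 = 458.45800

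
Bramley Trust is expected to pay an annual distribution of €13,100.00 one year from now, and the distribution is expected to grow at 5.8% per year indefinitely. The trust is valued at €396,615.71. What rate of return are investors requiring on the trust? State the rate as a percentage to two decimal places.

9.10%

P = D₁/(r − g) ⇒ r = D₁/P + g = €13,100.0000/€396,615.71 + 0.058 = 0.033029 + 0.058 = 0.091029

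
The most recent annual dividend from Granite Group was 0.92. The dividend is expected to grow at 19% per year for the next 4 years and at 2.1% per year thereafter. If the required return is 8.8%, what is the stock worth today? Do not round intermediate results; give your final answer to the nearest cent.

24.69

D_1 = 1.09480
D_2 = 1.30281
D_3 = 1.55035
D_4 = 1.84491
Terminal value at year 4: TV = D_4×(1+g_2)/(r−g_2) = 1.88366/0.067 = 28.11426
P_0 = D_1/(1+r)^1 + D_2/(1+r)^2 + D_3/(1+r)^3 + D_4/(1+r)^4 + TV/(1+r)^4
    = 1.00625 + 1.10059 + 1.20377 + 1.31662 + 20.06370 = 24.69092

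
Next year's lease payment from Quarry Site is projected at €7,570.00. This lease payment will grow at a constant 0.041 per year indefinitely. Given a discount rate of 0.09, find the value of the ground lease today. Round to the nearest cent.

€154489.80

Growing perpetuity: P = D₁ / (r − g) = €7,570.0000 / (0.09 − 0.041) = €154,489.80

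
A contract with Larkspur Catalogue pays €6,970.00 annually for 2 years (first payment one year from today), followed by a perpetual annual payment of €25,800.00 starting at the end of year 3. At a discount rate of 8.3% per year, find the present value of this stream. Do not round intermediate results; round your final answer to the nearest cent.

€277402.11

PV of 2-year annuity: €6,970.00 × [1 − (1+0.083)^−2] / 0.083 = 12378.41774
Perpetuity value at year 2: €25,800.00 / 0.083 = 310843.37349
PV of perpetuity: 310843.37349 / (1+0.083)^2 = 265023.69235
Total PV = 12378.41774 + 265023.69235 = 277402.11008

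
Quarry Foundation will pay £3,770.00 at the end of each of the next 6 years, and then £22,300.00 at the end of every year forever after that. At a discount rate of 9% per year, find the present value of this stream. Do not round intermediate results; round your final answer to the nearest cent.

PV of 6-year annuity: £3,770.00 × [1 − (1+0.09)^−6] / 0.09 = 16911.91309
Perpetuity value at year 6: £22,300.00 / 0.09 = 247777.77778
PV of perpetuity: 247777.77778 / (1+0.09)^6 = 147741.79322
Total PV = 16911.91309 + 147741.79322 = 164653.70630

£164653.71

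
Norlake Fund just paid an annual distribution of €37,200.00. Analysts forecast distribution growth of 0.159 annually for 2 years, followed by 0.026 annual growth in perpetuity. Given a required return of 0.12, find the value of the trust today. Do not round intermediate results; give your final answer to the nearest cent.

D_1 = 43114.80000
D_2 = 49970.05320
Terminal value at year 2: TV = D_2×(1+g_2)/(r−g_2) = 51269.27458/0.094 = 545417.81471
P_0 = D_1/(1+r)^1 + D_2/(1+r)^2 + TV/(1+r)^2
    = 38495.35714 + 39835.82047 + 434803.74260 = 513134.92021

€513134.92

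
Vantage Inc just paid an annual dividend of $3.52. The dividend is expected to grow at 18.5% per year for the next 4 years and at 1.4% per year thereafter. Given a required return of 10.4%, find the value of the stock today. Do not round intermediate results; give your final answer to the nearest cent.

$69.50

D_1 = 4.17120
D_2 = 4.94287
D_3 = 5.85730
D_4 = 6.94090
Terminal value at year 4: TV = D_4×(1+g_2)/(r−g_2) = 7.03808/0.09 = 78.20086
P_0 = D_1/(1+r)^1 + D_2/(1+r)^2 + D_3/(1+r)^3 + D_4/(1+r)^4 + TV/(1+r)^4
    = 3.77826 + 4.05547 + 4.35302 + 4.67240 + 52.64234 = 69.50149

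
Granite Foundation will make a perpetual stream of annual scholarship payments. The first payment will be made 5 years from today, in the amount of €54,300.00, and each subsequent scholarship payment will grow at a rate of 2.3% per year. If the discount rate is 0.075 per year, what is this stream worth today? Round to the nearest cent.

€781920.55

Value at end of year 4: C₁ / (r − g) = €54,300.00 / (0.075 − 0.023) = €1,044,230.7692
Discount to today: PV = €1,044,230.7692 / (1 + 0.075)^4 = €1,044,230.7692 / 1.335469 = €781,920.55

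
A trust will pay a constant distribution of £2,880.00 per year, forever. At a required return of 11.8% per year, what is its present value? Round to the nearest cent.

£24406.78

Level perpetuity: PV = C / r = £2,880.00 / 0.118 = £24,406.78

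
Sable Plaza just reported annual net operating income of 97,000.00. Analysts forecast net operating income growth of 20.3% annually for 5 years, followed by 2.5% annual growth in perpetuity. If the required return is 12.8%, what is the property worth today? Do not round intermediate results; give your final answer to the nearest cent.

D_1 = 116691.00000
D_2 = 140379.27300
D_3 = 168876.26542
D_4 = 203158.14730
D_5 = 244399.25120
Terminal value at year 5: TV = D_5×(1+g_2)/(r−g_2) = 250509.23248/0.103 = 2432128.47069
P_0 = D_1/(1+r)^1 + D_2/(1+r)^2 + D_3/(1+r)^3 + D_4/(1+r)^4 + D_5/(1+r)^5 + TV/(1+r)^5
    = 103449.46809 + 110327.75719 + 117663.37934 + 125486.74233 + 133830.27573 + 1331806.14195 = 1922563.76461

1922563.76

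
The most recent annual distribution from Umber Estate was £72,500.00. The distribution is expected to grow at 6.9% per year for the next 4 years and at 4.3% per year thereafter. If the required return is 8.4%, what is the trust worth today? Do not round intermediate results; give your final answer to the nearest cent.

£2024449.64

D_1 = 77502.50000
D_2 = 82850.17250
D_3 = 88566.83440
D_4 = 94677.94598
Terminal value at year 4: TV = D_4×(1+g_2)/(r−g_2) = 98749.09765/0.041 = 2408514.57691
P_0 = D_1/(1+r)^1 + D_2/(1+r)^2 + D_3/(1+r)^3 + D_4/(1+r)^4 + TV/(1+r)^4
    = 71496.77122 + 70507.42475 + 69531.76851 + 68569.61304 + 1744344.05850 = 2024449.63601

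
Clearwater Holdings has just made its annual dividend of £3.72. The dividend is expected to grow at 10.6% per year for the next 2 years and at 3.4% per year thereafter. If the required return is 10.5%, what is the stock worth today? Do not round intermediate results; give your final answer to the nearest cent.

D_1 = 4.11432
D_2 = 4.55044
Terminal value at year 2: TV = D_2×(1+g_2)/(r−g_2) = 4.70515/0.071 = 66.26976
P_0 = D_1/(1+r)^1 + D_2/(1+r)^2 + TV/(1+r)^2
    = 3.72337 + 3.72674 + 54.27387 = 61.72398

£61.72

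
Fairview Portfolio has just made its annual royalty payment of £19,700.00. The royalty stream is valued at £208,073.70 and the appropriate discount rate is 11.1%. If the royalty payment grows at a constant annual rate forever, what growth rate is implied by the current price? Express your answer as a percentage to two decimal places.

1.49%

P = D₀(1+g)/(r−g) ⇒ P(r−g) = D₀(1+g) ⇒ g(P+D₀) = P·r − D₀
g = (P·r − D₀)/(P + D₀) = (£208,073.70×0.111 − £19,700.00) / (£208,073.70 + £19,700.00) = 0.014910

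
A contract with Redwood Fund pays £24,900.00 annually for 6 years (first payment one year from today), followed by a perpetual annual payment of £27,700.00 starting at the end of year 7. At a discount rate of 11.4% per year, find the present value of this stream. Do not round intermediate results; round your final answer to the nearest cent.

£231272.20

PV of 6-year annuity: £24,900.00 × [1 − (1+0.114)^−6] / 0.114 = 104137.60045
Perpetuity value at year 6: £27,700.00 / 0.114 = 242982.45614
PV of perpetuity: 242982.45614 / (1+0.114)^6 = 127134.60343
Total PV = 104137.60045 + 127134.60343 = 231272.20388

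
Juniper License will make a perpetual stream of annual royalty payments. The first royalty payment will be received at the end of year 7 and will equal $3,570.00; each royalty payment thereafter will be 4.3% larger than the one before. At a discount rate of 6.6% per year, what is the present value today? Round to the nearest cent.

$105778.44

Value at end of year 6: C₁ / (r − g) = $3,570.00 / (0.066 − 0.043) = $155,217.3913
Discount to today: PV = $155,217.3913 / (1 + 0.066)^6 = $155,217.3913 / 1.467382 = $105,778.44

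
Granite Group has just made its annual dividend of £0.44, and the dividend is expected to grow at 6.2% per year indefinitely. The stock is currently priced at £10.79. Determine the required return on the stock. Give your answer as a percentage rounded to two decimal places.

10.53%

D₁ = £0.44 × 1.062 = £0.4673
P = D₁/(r − g) ⇒ r = D₁/P + g = £0.4673/£10.79 + 0.062 = 0.043307 + 0.062 = 0.105307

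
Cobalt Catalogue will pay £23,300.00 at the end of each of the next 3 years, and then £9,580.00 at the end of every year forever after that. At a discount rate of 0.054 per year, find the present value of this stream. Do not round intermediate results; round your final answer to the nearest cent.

PV of 3-year annuity: £23,300.00 × [1 − (1+0.054)^−3] / 0.054 = 62979.07480
Perpetuity value at year 3: £9,580.00 / 0.054 = 177407.40741
PV of perpetuity: 177407.40741 / (1+0.054)^3 = 151513.00670
Total PV = 62979.07480 + 151513.00670 = 214492.08150

£214492.08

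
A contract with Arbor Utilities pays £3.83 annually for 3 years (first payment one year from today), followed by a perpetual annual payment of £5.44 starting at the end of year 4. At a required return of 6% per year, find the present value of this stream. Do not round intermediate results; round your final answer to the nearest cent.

£86.36

PV of 3-year annuity: £3.83 × [1 − (1+0.06)^−3] / 0.06 = 10.23764
Perpetuity value at year 3: £5.44 / 0.06 = 90.66667
PV of perpetuity: 90.66667 / (1+0.06)^3 = 76.12548
Total PV = 10.23764 + 76.12548 = 86.36312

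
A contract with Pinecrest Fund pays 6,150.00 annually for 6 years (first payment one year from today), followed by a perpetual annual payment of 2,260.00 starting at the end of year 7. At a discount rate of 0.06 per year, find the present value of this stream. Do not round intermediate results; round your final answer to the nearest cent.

56795.06

PV of 6-year annuity: 6,150.00 × [1 − (1+0.06)^−6] / 0.06 = 30241.54460
Perpetuity value at year 6: 2,260.00 / 0.06 = 37666.66667
PV of perpetuity: 37666.66667 / (1+0.06)^6 = 26553.51369
Total PV = 30241.54460 + 26553.51369 = 56795.05829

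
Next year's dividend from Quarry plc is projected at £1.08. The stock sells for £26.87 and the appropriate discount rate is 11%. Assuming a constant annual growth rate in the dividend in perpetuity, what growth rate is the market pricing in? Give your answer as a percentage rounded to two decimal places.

P = D₁/(r−g) ⇒ g = r − D₁/P = 0.11 − £1.08/£26.87 = 0.069806

6.98%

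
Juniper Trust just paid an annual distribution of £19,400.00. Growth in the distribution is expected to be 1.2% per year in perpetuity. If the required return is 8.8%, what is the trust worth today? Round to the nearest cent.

D₁ = D₀ × (1 + g) = £19,400.00 × 1.012 = £19,632.8000
Growing perpetuity: P = D₁ / (r − g) = £19,632.8000 / (0.088 − 0.012) = £258,326.32

£258326.32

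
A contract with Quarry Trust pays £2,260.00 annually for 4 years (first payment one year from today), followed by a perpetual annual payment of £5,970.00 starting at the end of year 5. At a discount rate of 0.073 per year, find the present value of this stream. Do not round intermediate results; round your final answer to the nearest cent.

£69298.91

PV of 4-year annuity: £2,260.00 × [1 − (1+0.073)^−4] / 0.073 = 7603.53737
Perpetuity value at year 4: £5,970.00 / 0.073 = 81780.82192
PV of perpetuity: 81780.82192 / (1+0.073)^4 = 61695.37142
Total PV = 7603.53737 + 61695.37142 = 69298.90880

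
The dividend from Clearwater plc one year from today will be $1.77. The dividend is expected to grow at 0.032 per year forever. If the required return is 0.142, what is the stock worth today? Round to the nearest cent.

Growing perpetuity: P = D₁ / (r − g) = $1.7700 / (0.142 − 0.032) = $16.09

$16.09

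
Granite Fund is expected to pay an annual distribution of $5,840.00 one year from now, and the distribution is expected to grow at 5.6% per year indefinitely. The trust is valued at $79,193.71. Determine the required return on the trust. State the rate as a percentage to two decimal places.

12.97%

P = D₁/(r − g) ⇒ r = D₁/P + g = $5,840.0000/$79,193.71 + 0.056 = 0.073743 + 0.056 = 0.129743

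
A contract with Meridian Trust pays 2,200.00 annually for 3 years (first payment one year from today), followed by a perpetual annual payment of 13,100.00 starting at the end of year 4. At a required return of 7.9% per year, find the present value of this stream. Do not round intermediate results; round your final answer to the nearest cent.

PV of 3-year annuity: 2,200.00 × [1 − (1+0.079)^−3] / 0.079 = 5679.85918
Perpetuity value at year 3: 13,100.00 / 0.079 = 165822.78481
PV of perpetuity: 165822.78481 / (1+0.079)^3 = 132001.80515
Total PV = 5679.85918 + 132001.80515 = 137681.66433

137681.66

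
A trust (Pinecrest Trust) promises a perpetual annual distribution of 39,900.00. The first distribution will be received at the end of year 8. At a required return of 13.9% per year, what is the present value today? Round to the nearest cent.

115422.91

Value at end of year 7: C / r = 39,900.00 / 0.139 = 287,050.3597
Discount to today: PV = 287,050.3597 / (1 + 0.139)^7 = 287,050.3597 / 2.486944 = 115,422.91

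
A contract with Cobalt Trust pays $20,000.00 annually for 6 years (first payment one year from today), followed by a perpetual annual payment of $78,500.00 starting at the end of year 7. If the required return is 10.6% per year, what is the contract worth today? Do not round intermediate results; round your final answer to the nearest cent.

$490201.41

PV of 6-year annuity: $20,000.00 × [1 − (1+0.106)^−6] / 0.106 = 85594.74533
Perpetuity value at year 6: $78,500.00 / 0.106 = 740566.03774
PV of perpetuity: 740566.03774 / (1+0.106)^6 = 404606.66233
Total PV = 85594.74533 + 404606.66233 = 490201.40766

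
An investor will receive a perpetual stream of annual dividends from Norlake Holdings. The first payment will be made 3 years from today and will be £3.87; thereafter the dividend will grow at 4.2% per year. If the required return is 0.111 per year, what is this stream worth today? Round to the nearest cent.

Value at end of year 2: C₁ / (r − g) = £3.87 / (0.111 − 0.042) = £56.0870
Discount to today: PV = £56.0870 / (1 + 0.111)^2 = £56.0870 / 1.234321 = £45.44

£45.44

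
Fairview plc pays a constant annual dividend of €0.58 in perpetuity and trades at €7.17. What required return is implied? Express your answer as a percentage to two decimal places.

P = C/r ⇒ r = C/P = €0.58/€7.17 = 0.080893

8.09%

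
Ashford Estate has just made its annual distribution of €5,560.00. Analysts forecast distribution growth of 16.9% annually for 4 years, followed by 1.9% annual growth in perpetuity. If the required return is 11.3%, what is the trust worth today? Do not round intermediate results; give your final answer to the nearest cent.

D_1 = 6499.64000
D_2 = 7598.07916
D_3 = 8882.15454
D_4 = 10383.23865
Terminal value at year 4: TV = D_4×(1+g_2)/(r−g_2) = 10580.52019/0.094 = 112558.72542
P_0 = D_1/(1+r)^1 + D_2/(1+r)^2 + D_3/(1+r)^3 + D_4/(1+r)^4 + TV/(1+r)^4
    = 5839.74843 + 6133.57225 + 6442.17966 + 6766.31448 + 73349.72827 = 98531.54308

€98531.54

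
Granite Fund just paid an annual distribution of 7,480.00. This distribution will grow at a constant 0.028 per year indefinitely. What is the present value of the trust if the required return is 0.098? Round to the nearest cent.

D₁ = D₀ × (1 + g) = 7,480.00 × 1.028 = 7,689.4400
Growing perpetuity: P = D₁ / (r − g) = 7,689.4400 / (0.098 − 0.028) = 109,849.14

109849.14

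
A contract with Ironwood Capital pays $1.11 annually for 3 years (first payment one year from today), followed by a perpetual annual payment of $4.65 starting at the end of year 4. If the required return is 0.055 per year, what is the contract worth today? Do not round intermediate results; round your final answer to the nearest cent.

PV of 3-year annuity: $1.11 × [1 − (1+0.055)^−3] / 0.055 = 2.99471
Perpetuity value at year 3: $4.65 / 0.055 = 84.54545
PV of perpetuity: 84.54545 / (1+0.055)^3 = 72.00006
Total PV = 2.99471 + 72.00006 = 74.99477

$74.99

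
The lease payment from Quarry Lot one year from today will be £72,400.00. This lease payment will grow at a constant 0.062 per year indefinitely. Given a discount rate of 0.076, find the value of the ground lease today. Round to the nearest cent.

£5171428.57

Growing perpetuity: P = D₁ / (r − g) = £72,400.0000 / (0.076 − 0.062) = £5,171,428.57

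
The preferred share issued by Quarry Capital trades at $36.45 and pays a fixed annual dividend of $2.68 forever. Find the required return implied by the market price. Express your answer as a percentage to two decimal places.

P = C/r ⇒ r = C/P = $2.68/$36.45 = 0.073525

7.35%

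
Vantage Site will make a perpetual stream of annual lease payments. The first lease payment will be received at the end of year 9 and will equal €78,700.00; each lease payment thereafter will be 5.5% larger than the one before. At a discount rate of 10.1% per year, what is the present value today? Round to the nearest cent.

€792352.35

Value at end of year 8: C₁ / (r − g) = €78,700.00 / (0.101 − 0.055) = €1,710,869.5652
Discount to today: PV = €1,710,869.5652 / (1 + 0.101)^8 = €1,710,869.5652 / 2.159228 = €792,352.35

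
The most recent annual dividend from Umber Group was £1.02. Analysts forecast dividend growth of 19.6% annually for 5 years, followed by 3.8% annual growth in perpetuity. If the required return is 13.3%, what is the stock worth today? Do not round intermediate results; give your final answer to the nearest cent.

D_1 = 1.21992
D_2 = 1.45902
D_3 = 1.74499
D_4 = 2.08701
D_5 = 2.49607
Terminal value at year 5: TV = D_5×(1+g_2)/(r−g_2) = 2.59092/0.095 = 27.27281
P_0 = D_1/(1+r)^1 + D_2/(1+r)^2 + D_3/(1+r)^3 + D_4/(1+r)^4 + D_5/(1+r)^5 + TV/(1+r)^5
    = 1.07672 + 1.13659 + 1.19979 + 1.26650 + 1.33692 + 14.60765 = 20.62416

£20.62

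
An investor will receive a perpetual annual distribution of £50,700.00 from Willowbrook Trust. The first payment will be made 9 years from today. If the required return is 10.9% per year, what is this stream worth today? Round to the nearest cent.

£203296.12

Value at end of year 8: C / r = £50,700.00 / 0.109 = £465,137.6147
Discount to today: PV = £465,137.6147 / (1 + 0.109)^8 = £465,137.6147 / 2.287981 = £203,296.12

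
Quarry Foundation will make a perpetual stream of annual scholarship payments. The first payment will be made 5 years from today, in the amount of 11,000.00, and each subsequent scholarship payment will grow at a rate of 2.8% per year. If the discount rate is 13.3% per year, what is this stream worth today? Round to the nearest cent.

63574.62

Value at end of year 4: C₁ / (r − g) = 11,000.00 / (0.133 − 0.028) = 104,761.9048
Discount to today: PV = 104,761.9048 / (1 + 0.133)^4 = 104,761.9048 / 1.647857 = 63,574.62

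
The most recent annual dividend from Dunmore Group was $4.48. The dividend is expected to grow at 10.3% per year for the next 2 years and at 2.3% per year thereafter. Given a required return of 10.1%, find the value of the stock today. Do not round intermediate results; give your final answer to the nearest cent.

$67.96

D_1 = 4.94144
D_2 = 5.45041
Terminal value at year 2: TV = D_2×(1+g_2)/(r−g_2) = 5.57577/0.078 = 71.48420
P_0 = D_1/(1+r)^1 + D_2/(1+r)^2 + TV/(1+r)^2
    = 4.48814 + 4.49629 + 58.97058 = 67.95501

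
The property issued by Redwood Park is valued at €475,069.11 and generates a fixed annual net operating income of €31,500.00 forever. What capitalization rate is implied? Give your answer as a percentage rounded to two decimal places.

6.63%

P = C/r ⇒ r = C/P = €31,500.00/€475,069.11 = 0.066306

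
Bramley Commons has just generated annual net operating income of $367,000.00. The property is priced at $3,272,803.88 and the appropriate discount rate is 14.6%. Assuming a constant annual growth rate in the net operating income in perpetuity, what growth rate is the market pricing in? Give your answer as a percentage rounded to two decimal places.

3.04%

P = D₀(1+g)/(r−g) ⇒ P(r−g) = D₀(1+g) ⇒ g(P+D₀) = P·r − D₀
g = (P·r − D₀)/(P + D₀) = ($3,272,803.88×0.146 − $367,000.00) / ($3,272,803.88 + $367,000.00) = 0.030449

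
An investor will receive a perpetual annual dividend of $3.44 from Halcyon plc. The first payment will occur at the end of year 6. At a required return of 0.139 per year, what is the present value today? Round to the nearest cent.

$12.91

Value at end of year 5: C / r = $3.44 / 0.139 = $24.7482
Discount to today: PV = $24.7482 / (1 + 0.139)^5 = $24.7482 / 1.916985 = $12.91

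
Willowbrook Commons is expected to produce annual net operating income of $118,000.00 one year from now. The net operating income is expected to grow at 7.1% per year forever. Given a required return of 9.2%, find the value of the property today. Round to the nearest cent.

$5619047.62

Growing perpetuity: P = D₁ / (r − g) = $118,000.0000 / (0.092 − 0.071) = $5,619,047.62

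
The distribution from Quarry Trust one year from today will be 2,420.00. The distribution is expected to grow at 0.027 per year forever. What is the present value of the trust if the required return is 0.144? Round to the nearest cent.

Growing perpetuity: P = D₁ / (r − g) = 2,420.0000 / (0.144 − 0.027) = 20,683.76

20683.76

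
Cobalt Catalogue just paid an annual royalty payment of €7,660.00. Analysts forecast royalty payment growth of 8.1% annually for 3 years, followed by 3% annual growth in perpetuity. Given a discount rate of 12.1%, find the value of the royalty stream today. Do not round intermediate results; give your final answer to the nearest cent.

D_1 = 8280.46000
D_2 = 8951.17726
D_3 = 9676.22262
Terminal value at year 3: TV = D_3×(1+g_2)/(r−g_2) = 9966.50930/0.091 = 109522.08018
P_0 = D_1/(1+r)^1 + D_2/(1+r)^2 + D_3/(1+r)^3 + TV/(1+r)^3
    = 7386.67261 + 7123.09821 + 6868.92878 + 77747.21591 = 99125.91552

€99125.92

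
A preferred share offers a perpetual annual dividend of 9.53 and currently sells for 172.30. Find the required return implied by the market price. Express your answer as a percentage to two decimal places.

P = C/r ⇒ r = C/P = 9.53/172.30 = 0.055311

5.53%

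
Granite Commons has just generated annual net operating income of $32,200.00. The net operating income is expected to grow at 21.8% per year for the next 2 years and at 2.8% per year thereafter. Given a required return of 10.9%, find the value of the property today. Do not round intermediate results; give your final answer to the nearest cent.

D_1 = 39219.60000
D_2 = 47769.47280
Terminal value at year 2: TV = D_2×(1+g_2)/(r−g_2) = 49107.01804/0.081 = 606259.48196
P_0 = D_1/(1+r)^1 + D_2/(1+r)^2 + TV/(1+r)^2
    = 35364.83318 + 38840.72752 + 492941.57886 = 567147.13957

$567147.14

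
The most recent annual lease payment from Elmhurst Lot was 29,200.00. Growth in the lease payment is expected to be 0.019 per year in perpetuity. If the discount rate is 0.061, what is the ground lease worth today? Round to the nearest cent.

708447.62

D₁ = D₀ × (1 + g) = 29,200.00 × 1.019 = 29,754.8000
Growing perpetuity: P = D₁ / (r − g) = 29,754.8000 / (0.061 − 0.019) = 708,447.62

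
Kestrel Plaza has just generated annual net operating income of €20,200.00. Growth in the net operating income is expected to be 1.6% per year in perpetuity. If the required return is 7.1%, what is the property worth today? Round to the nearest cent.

€373149.09

D₁ = D₀ × (1 + g) = €20,200.00 × 1.016 = €20,523.2000
Growing perpetuity: P = D₁ / (r − g) = €20,523.2000 / (0.071 − 0.016) = €373,149.09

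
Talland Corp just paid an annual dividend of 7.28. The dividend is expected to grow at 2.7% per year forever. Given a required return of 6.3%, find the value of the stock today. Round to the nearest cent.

207.68

D₁ = D₀ × (1 + g) = 7.28 × 1.027 = 7.4766
Growing perpetuity: P = D₁ / (r − g) = 7.4766 / (0.063 − 0.027) = 207.68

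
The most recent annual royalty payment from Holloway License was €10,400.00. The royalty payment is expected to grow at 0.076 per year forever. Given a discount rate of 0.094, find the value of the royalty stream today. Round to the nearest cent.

D₁ = D₀ × (1 + g) = €10,400.00 × 1.076 = €11,190.4000
Growing perpetuity: P = D₁ / (r − g) = €11,190.4000 / (0.094 − 0.076) = €621,688.89

€621688.89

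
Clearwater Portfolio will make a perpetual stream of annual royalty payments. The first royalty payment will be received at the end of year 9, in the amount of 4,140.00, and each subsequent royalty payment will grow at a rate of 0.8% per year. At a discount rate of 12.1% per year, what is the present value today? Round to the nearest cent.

Value at end of year 8: C₁ / (r − g) = 4,140.00 / (0.121 − 0.008) = 36,637.1681
Discount to today: PV = 36,637.1681 / (1 + 0.121)^8 = 36,637.1681 / 2.493704 = 14,691.87

14691.87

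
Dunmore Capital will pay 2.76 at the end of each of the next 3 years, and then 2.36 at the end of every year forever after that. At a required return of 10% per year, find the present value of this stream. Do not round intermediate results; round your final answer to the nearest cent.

24.59

PV of 3-year annuity: 2.76 × [1 − (1+0.1)^−3] / 0.1 = 6.86371
Perpetuity value at year 3: 2.36 / 0.1 = 23.60000
PV of perpetuity: 23.60000 / (1+0.1)^3 = 17.73103
Total PV = 6.86371 + 17.73103 = 24.59474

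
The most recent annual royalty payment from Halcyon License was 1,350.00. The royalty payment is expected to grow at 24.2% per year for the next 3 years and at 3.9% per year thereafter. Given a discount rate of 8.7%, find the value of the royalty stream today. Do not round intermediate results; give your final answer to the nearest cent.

48908.46

D_1 = 1676.70000
D_2 = 2082.46140
D_3 = 2586.41706
Terminal value at year 3: TV = D_3×(1+g_2)/(r−g_2) = 2687.28732/0.048 = 55985.15259
P_0 = D_1/(1+r)^1 + D_2/(1+r)^2 + D_3/(1+r)^3 + TV/(1+r)^3
    = 1542.50230 + 1762.45433 + 2013.77026 + 43589.73552 = 48908.46241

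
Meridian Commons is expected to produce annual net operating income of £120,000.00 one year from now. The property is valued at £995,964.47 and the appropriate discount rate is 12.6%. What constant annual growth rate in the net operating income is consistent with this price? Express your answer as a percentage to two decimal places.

P = D₁/(r−g) ⇒ g = r − D₁/P = 0.126 − £120,000.00/£995,964.47 = 0.005514

0.55%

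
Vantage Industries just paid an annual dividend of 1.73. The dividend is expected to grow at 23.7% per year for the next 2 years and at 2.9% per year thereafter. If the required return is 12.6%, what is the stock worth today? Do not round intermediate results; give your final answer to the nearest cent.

D_1 = 2.14001
D_2 = 2.64719
Terminal value at year 2: TV = D_2×(1+g_2)/(r−g_2) = 2.72396/0.097 = 28.08207
P_0 = D_1/(1+r)^1 + D_2/(1+r)^2 + TV/(1+r)^2
    = 1.90054 + 2.08790 + 22.14891 = 26.13735

26.14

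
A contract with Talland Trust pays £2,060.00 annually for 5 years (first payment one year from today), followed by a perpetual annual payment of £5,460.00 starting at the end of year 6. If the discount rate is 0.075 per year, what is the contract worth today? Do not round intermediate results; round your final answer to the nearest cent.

£59043.99

PV of 5-year annuity: £2,060.00 × [1 − (1+0.075)^−5] / 0.075 = 8334.52290
Perpetuity value at year 5: £5,460.00 / 0.075 = 72800.00000
PV of perpetuity: 72800.00000 / (1+0.075)^5 = 50709.46844
Total PV = 8334.52290 + 50709.46844 = 59043.99133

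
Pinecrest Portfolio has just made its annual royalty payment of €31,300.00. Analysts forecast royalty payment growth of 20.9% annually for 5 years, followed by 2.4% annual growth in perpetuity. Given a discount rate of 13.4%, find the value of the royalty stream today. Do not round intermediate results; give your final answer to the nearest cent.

€591774.27

D_1 = 37841.70000
D_2 = 45750.61530
D_3 = 55312.49390
D_4 = 66872.80512
D_5 = 80849.22139
Terminal value at year 5: TV = D_5×(1+g_2)/(r−g_2) = 82789.60271/0.11 = 752632.75188
P_0 = D_1/(1+r)^1 + D_2/(1+r)^2 + D_3/(1+r)^3 + D_4/(1+r)^4 + D_5/(1+r)^5 + TV/(1+r)^5
    = 33370.10582 + 35577.12340 + 37930.10775 + 40438.71276 + 43113.23080 + 401344.98493 = 591774.26547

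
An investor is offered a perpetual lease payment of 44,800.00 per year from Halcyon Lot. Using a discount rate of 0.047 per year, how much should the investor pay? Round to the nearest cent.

953191.49

Level perpetuity: PV = C / r = 44,800.00 / 0.047 = 953,191.49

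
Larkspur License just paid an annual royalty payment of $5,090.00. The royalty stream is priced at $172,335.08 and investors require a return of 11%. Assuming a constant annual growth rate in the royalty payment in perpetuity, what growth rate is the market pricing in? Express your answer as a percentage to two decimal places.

P = D₀(1+g)/(r−g) ⇒ P(r−g) = D₀(1+g) ⇒ g(P+D₀) = P·r − D₀
g = (P·r − D₀)/(P + D₀) = ($172,335.08×0.11 − $5,090.00) / ($172,335.08 + $5,090.00) = 0.078156

7.82%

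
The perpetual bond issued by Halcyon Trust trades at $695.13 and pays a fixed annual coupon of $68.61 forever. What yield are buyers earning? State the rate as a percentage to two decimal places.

9.87%

P = C/r ⇒ r = C/P = $68.61/$695.13 = 0.098701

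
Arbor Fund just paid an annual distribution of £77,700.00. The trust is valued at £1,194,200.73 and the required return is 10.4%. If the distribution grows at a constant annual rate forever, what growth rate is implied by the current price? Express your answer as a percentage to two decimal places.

P = D₀(1+g)/(r−g) ⇒ P(r−g) = D₀(1+g) ⇒ g(P+D₀) = P·r − D₀
g = (P·r − D₀)/(P + D₀) = (£1,194,200.73×0.104 − £77,700.00) / (£1,194,200.73 + £77,700.00) = 0.036557

3.66%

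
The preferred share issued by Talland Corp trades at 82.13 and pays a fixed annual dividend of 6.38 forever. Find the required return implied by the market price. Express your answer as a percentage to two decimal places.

P = C/r ⇒ r = C/P = 6.38/82.13 = 0.077682

7.77%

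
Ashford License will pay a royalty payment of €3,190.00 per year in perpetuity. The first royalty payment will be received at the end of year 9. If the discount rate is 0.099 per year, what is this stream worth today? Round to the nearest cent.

€15141.68

Value at end of year 8: C / r = €3,190.00 / 0.099 = €32,222.2222
Discount to today: PV = €32,222.2222 / (1 + 0.099)^8 = €32,222.2222 / 2.128049 = €15,141.68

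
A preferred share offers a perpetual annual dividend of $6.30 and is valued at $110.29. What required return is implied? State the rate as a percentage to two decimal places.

5.71%

P = C/r ⇒ r = C/P = $6.30/$110.29 = 0.057122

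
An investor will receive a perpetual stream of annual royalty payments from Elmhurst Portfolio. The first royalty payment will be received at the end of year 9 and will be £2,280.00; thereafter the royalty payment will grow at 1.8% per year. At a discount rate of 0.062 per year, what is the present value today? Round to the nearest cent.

£32024.77

Value at end of year 8: C₁ / (r − g) = £2,280.00 / (0.062 − 0.018) = £51,818.1818
Discount to today: PV = £51,818.1818 / (1 + 0.062)^8 = £51,818.1818 / 1.618066 = £32,024.77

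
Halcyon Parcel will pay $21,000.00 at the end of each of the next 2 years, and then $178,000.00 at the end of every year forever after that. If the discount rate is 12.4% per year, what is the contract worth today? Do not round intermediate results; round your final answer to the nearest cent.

PV of 2-year annuity: $21,000.00 × [1 − (1+0.124)^−2] / 0.124 = 35305.40393
Perpetuity value at year 2: $178,000.00 / 0.124 = 1435483.87097
PV of perpetuity: 1435483.87097 / (1+0.124)^2 = 1136228.54239
Total PV = 35305.40393 + 1136228.54239 = 1171533.94632

$1171533.95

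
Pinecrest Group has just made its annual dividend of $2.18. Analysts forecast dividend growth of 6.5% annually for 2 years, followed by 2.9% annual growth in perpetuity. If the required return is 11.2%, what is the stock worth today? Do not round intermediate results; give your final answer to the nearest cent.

D_1 = 2.32170
D_2 = 2.47261
Terminal value at year 2: TV = D_2×(1+g_2)/(r−g_2) = 2.54432/0.083 = 30.65441
P_0 = D_1/(1+r)^1 + D_2/(1+r)^2 + TV/(1+r)^2
    = 2.08786 + 1.99961 + 24.79039 = 28.87787

$28.88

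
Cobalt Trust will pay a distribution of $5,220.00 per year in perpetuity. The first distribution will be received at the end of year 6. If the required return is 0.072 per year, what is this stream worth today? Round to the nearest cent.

Value at end of year 5: C / r = $5,220.00 / 0.072 = $72,500.0000
Discount to today: PV = $72,500.0000 / (1 + 0.072)^5 = $72,500.0000 / 1.415709 = $51,211.10

$51211.10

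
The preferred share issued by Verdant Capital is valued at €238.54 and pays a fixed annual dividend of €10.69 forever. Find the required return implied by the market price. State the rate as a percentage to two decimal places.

4.48%

P = C/r ⇒ r = C/P = €10.69/€238.54 = 0.044814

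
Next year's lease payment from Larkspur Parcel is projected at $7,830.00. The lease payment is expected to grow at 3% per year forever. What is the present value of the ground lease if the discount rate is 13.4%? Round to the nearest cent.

Growing perpetuity: P = D₁ / (r − g) = $7,830.0000 / (0.134 − 0.03) = $75,288.46

$75288.46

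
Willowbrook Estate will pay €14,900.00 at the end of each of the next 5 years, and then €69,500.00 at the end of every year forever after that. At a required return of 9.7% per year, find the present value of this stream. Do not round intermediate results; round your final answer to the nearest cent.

€507921.80

PV of 5-year annuity: €14,900.00 × [1 − (1+0.097)^−5] / 0.097 = 56918.28393
Perpetuity value at year 5: €69,500.00 / 0.097 = 716494.84536
PV of perpetuity: 716494.84536 / (1+0.097)^5 = 451003.52101
Total PV = 56918.28393 + 451003.52101 = 507921.80493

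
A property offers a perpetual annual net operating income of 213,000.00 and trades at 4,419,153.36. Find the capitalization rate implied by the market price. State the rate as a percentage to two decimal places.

P = C/r ⇒ r = C/P = 213,000.00/4,419,153.36 = 0.048199

4.82%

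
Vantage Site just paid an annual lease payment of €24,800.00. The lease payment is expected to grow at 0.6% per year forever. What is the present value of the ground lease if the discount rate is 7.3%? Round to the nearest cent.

€372370.15

D₁ = D₀ × (1 + g) = €24,800.00 × 1.006 = €24,948.8000
Growing perpetuity: P = D₁ / (r − g) = €24,948.8000 / (0.073 − 0.006) = €372,370.15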